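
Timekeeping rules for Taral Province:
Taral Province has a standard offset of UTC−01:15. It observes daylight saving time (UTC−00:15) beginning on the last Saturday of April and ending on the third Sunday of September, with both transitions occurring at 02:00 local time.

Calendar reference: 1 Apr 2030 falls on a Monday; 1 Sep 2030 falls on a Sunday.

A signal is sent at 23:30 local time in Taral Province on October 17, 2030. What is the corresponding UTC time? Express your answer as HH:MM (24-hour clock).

1 April 2030 is a Monday, so Saturdays fall on 6, 13, 20, 27; the last is April 27.
1 September 2030 is a Sunday, so the first Sunday is September 1 and the third is September 15.
October 17, 2030 is outside the daylight-saving period (27 April – 15 September), so Taral Province is on standard time, UTC−01:15.
23:30 local + 1h15m = 00:45 UTC (rolling into the next day, 18 October 2030).

00:45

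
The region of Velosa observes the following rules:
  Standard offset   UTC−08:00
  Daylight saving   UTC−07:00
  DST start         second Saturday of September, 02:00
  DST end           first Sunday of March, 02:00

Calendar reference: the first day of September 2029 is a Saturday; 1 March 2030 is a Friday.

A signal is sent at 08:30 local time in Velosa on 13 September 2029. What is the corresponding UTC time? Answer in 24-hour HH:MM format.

15:30

1 September 2029 is a Saturday, so the first Saturday is September 1 and the second is September 8.
1 March 2030 is a Friday, so the first Sunday is March 3.
13 September 2029 lies within the daylight-saving period (8 September 2029 – 3 March 2030), so Velosa is on daylight time, UTC−07:00.
08:30 local + 7h = 15:30 UTC.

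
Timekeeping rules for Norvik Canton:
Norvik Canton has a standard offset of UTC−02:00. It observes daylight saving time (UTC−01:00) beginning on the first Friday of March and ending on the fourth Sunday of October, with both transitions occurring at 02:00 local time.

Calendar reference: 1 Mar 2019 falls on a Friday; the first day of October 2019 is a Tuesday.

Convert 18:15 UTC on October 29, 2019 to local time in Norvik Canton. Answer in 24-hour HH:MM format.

1 March 2019 is a Friday, so the first Friday is March 1.
1 October 2019 is a Tuesday, so the first Sunday is October 6 and the fourth is October 27.
At the standard offset (UTC−02:00), 18:15 UTC − 2h = 16:15 Norvik Canton standard time.
The standard-time date in Norvik Canton, October 29, 2019, is outside the daylight-saving period (1 March – 27 October), so Norvik Canton is on standard time, UTC−02:00.
18:15 UTC − 2h = 16:15 local.

16:15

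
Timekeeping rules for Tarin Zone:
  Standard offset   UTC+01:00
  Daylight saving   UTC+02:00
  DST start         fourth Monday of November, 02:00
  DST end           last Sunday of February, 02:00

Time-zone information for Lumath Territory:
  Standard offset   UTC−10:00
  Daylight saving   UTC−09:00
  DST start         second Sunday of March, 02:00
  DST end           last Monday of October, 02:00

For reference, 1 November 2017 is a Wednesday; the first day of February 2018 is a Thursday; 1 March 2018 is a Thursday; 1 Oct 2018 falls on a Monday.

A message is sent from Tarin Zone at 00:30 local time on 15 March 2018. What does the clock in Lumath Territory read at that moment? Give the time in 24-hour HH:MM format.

1 November 2017 is a Wednesday, so the first Monday is November 6 and the fourth is November 27.
1 February 2018 is a Thursday, so Sundays fall on 4, 11, 18, 25; the last is February 25.
Daylight saving runs 27 November 2017 – 25 February 2018; 15 March 2018 is outside that window, so Tarin Zone is on standard time at UTC+01:00.
00:30 Tarin Zone − 1h = 23:30 UTC (rolling into the previous day, 14 March 2018).
1 March 2018 is a Thursday, so the first Sunday is March 4 and the second is March 11.
1 October 2018 is a Monday, so Mondays fall on 1, 8, 15, 22, 29; the last is October 29.
At the standard offset (UTC−10:00), 23:30 UTC − 10h = 13:30 Lumath Territory standard time.
The standard-time date in Lumath Territory, 14 March 2018, falls between 11 March and 29 October, so daylight saving is in effect and Lumath Territory is at UTC−09:00.
23:30 UTC − 9h = 14:30 Lumath Territory.

14:30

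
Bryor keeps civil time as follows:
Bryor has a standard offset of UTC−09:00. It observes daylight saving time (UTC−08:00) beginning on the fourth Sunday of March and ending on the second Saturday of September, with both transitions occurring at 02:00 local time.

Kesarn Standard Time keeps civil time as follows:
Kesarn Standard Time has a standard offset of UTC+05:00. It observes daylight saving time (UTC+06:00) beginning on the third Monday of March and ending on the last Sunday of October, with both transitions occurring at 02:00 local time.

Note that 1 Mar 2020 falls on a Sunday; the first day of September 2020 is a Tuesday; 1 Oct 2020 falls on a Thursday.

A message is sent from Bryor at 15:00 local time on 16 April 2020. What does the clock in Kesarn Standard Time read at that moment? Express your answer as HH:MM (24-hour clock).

05:00

1 March 2020 is a Sunday, so the first Sunday is March 1 and the fourth is March 22.
1 September 2020 is a Tuesday, so the first Saturday is September 5 and the second is September 12.
16 April 2020 lies within the daylight-saving period (22 March – 12 September), so Bryor is on daylight time, UTC−08:00.
15:00 Bryor + 8h = 23:00 UTC.
1 March 2020 is a Sunday, so the first Monday is March 2 and the third is March 16.
1 October 2020 is a Thursday, so Sundays fall on 4, 11, 18, 25; the last is October 25.
At the standard offset (UTC+05:00), 23:00 UTC + 5h = 04:00 Kesarn Standard Time standard time (rolling into the next day, 17 April 2020).
The standard-time date in Kesarn Standard Time, 17 April 2020, falls between 16 March and 25 October, so daylight saving is in effect and Kesarn Standard Time is at UTC+06:00.
23:00 UTC + 6h = 05:00 Kesarn Standard Time (rolling into the next day, 17 April 2020).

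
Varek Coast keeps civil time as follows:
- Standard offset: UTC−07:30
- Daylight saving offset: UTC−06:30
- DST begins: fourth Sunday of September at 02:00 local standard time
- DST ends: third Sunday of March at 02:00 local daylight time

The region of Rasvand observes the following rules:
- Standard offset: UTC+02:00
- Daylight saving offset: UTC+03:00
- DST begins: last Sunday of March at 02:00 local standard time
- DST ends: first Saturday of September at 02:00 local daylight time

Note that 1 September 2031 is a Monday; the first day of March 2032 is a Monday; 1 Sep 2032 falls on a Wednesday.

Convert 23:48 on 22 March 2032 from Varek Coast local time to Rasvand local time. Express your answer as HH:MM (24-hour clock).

09:18

1 September 2031 is a Monday, so the first Sunday is September 7 and the fourth is September 28.
1 March 2032 is a Monday, so the first Sunday is March 7 and the third is March 21.
22 March 2032 is outside the daylight-saving period (28 September 2031 – 21 March 2032), so Varek Coast is on standard time, UTC−07:30.
23:48 Varek Coast + 7h30m = 07:18 UTC (rolling into the next day, 23 March 2032).
1 March 2032 is a Monday, so Sundays fall on 7, 14, 21, 28; the last is March 28.
1 September 2032 is a Wednesday, so the first Saturday is September 4.
At the standard offset (UTC+02:00), 07:18 UTC + 2h = 09:18 Rasvand standard time.
Daylight saving runs 28 March – 4 September; the standard-time date in Rasvand, 23 March 2032, is outside that window, so Rasvand is on standard time at UTC+02:00.
07:18 UTC + 2h = 09:18 Rasvand.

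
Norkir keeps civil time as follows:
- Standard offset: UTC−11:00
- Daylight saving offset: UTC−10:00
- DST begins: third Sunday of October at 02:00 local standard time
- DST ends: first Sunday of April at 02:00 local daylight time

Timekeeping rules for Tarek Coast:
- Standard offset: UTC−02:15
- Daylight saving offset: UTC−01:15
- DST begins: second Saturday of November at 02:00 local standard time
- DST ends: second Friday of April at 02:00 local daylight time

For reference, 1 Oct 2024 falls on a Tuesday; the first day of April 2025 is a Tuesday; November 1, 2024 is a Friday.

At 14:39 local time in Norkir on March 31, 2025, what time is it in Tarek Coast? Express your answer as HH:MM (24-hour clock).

23:24

1 October 2024 is a Tuesday, so the first Sunday is October 6 and the third is October 20.
1 April 2025 is a Tuesday, so the first Sunday is April 6.
March 31, 2025 falls between 20 October 2024 and 6 April 2025, so daylight saving is in effect and Norkir is at UTC−10:00.
14:39 Norkir + 10h = 00:39 UTC (rolling into the next day, 1 April 2025).
1 November 2024 is a Friday, so the first Saturday is November 2 and the second is November 9.
1 April 2025 is a Tuesday, so the first Friday is April 4 and the second is April 11.
At the standard offset (UTC−02:15), 00:39 UTC − 2h15m = 22:24 Tarek Coast standard time (rolling into the previous day, 31 March 2025).
The standard-time date in Tarek Coast, March 31, 2025, falls between 9 November 2024 and 11 April 2025, so daylight saving is in effect and Tarek Coast is at UTC−01:15.
00:39 UTC − 1h15m = 23:24 Tarek Coast (rolling into the previous day, 31 March 2025).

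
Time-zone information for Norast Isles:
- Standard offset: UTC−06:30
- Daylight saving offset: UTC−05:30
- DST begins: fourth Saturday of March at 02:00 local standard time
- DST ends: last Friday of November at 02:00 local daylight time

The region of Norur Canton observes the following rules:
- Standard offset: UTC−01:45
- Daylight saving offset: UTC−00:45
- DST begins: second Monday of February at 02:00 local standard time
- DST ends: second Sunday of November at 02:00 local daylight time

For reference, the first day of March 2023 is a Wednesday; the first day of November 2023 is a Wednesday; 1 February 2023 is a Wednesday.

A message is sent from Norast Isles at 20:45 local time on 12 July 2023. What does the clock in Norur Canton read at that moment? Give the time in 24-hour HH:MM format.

1 March 2023 is a Wednesday, so the first Saturday is March 4 and the fourth is March 25.
1 November 2023 is a Wednesday, so Fridays fall on 3, 10, 17, 24; the last is November 24.
12 July 2023 falls between 25 March and 24 November, so daylight saving is in effect and Norast Isles is at UTC−05:30.
20:45 Norast Isles + 5h30m = 02:15 UTC (rolling into the next day, 13 July 2023).
1 February 2023 is a Wednesday, so the first Monday is February 6 and the second is February 13.
1 November 2023 is a Wednesday, so the first Sunday is November 5 and the second is November 12.
At the standard offset (UTC−01:45), 02:15 UTC − 1h45m = 00:30 Norur Canton standard time.
The standard-time date in Norur Canton, 13 July 2023, lies within the daylight-saving period (13 February – 12 November), so Norur Canton is on daylight time, UTC−00:45.
02:15 UTC − 0h45m = 01:30 Norur Canton.

01:30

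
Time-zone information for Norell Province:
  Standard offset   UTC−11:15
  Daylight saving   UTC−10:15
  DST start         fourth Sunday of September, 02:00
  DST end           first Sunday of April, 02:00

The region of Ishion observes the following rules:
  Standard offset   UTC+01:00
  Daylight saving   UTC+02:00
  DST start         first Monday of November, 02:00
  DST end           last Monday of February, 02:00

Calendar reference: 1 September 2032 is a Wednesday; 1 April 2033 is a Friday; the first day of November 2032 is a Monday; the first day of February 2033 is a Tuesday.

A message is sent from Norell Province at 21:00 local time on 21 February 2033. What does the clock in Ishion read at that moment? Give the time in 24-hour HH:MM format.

09:15

1 September 2032 is a Wednesday, so the first Sunday is September 5 and the fourth is September 26.
1 April 2033 is a Friday, so the first Sunday is April 3.
21 February 2033 falls between 26 September 2032 and 3 April 2033, so daylight saving is in effect and Norell Province is at UTC−10:15.
21:00 Norell Province + 10h15m = 07:15 UTC (rolling into the next day, 22 February 2033).
1 November 2032 is a Monday, so the first Monday is November 1.
1 February 2033 is a Tuesday, so Mondays fall on 7, 14, 21, 28; the last is February 28.
At the standard offset (UTC+01:00), 07:15 UTC + 1h = 08:15 Ishion standard time.
Daylight saving runs 1 November 2032 – 28 February 2033; the standard-time date in Ishion, 22 February 2033, is inside that window, so Ishion is at UTC+02:00.
07:15 UTC + 2h = 09:15 Ishion.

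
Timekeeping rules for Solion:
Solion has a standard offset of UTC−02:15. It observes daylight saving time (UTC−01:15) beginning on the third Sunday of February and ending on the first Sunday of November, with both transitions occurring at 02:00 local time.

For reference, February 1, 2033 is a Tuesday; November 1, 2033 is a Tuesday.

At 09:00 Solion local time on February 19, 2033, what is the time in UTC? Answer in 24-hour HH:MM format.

1 February 2033 is a Tuesday, so the first Sunday is February 6 and the third is February 20.
1 November 2033 is a Tuesday, so the first Sunday is November 6.
February 19, 2033 does not fall between 20 February and 6 November, so daylight saving is not in effect and Solion is at UTC−02:15.
09:00 local + 2h15m = 11:15 UTC.

11:15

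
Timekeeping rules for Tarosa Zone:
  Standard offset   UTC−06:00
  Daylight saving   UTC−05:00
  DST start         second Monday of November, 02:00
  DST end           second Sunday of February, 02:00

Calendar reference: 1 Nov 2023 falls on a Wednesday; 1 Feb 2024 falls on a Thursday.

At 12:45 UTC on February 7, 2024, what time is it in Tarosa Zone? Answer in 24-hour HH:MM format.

07:45

1 November 2023 is a Wednesday, so the first Monday is November 6 and the second is November 13.
1 February 2024 is a Thursday, so the first Sunday is February 4 and the second is February 11.
At the standard offset (UTC−06:00), 12:45 UTC − 6h = 06:45 Tarosa Zone standard time.
Daylight saving runs 13 November 2023 – 11 February 2024; the standard-time date in Tarosa Zone, February 7, 2024, is inside that window, so Tarosa Zone is at UTC−05:00.
12:45 UTC − 5h = 07:45 local.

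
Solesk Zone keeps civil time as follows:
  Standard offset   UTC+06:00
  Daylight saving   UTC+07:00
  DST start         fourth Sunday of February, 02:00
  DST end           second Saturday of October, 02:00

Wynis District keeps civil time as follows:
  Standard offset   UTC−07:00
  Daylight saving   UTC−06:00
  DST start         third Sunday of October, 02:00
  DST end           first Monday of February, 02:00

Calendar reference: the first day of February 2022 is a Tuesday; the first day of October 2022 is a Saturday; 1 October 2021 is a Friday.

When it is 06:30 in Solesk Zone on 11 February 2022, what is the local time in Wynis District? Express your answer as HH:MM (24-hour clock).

17:30

1 February 2022 is a Tuesday, so the first Sunday is February 6 and the fourth is February 27.
1 October 2022 is a Saturday, so the first Saturday is October 1 and the second is October 8.
11 February 2022 is outside the daylight-saving period (27 February – 8 October), so Solesk Zone is on standard time, UTC+06:00.
06:30 Solesk Zone − 6h = 00:30 UTC.
1 October 2021 is a Friday, so the first Sunday is October 3 and the third is October 17.
1 February 2022 is a Tuesday, so the first Monday is February 7.
At the standard offset (UTC−07:00), 00:30 UTC − 7h = 17:30 Wynis District standard time (rolling into the previous day, 10 February 2022).
The standard-time date in Wynis District, 10 February 2022, is outside the daylight-saving period (17 October 2021 – 7 February 2022), so Wynis District is on standard time, UTC−07:00.
00:30 UTC − 7h = 17:30 Wynis District (rolling into the previous day, 10 February 2022).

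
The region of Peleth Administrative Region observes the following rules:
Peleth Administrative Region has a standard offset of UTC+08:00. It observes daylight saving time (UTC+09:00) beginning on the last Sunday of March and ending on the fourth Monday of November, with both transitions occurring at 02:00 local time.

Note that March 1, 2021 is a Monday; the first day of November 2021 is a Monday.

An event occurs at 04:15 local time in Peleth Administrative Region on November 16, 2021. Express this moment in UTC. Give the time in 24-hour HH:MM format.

1 March 2021 is a Monday, so Sundays fall on 7, 14, 21, 28; the last is March 28.
1 November 2021 is a Monday, so the first Monday is November 1 and the fourth is November 22.
November 16, 2021 lies within the daylight-saving period (28 March – 22 November), so Peleth Administrative Region is on daylight time, UTC+09:00.
04:15 local − 9h = 19:15 UTC (rolling into the previous day, 15 November 2021).

19:15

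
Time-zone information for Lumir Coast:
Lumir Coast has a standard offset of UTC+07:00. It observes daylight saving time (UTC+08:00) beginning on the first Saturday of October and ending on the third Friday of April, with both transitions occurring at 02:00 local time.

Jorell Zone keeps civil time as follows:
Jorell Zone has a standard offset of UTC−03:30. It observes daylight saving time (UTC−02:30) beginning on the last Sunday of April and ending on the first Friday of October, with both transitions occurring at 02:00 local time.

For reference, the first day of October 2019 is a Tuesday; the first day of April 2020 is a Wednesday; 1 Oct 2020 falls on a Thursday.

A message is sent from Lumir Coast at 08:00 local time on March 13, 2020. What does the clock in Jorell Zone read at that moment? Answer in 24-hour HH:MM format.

1 October 2019 is a Tuesday, so the first Saturday is October 5.
1 April 2020 is a Wednesday, so the first Friday is April 3 and the third is April 17.
Daylight saving runs 5 October 2019 – 17 April 2020; March 13, 2020 is inside that window, so Lumir Coast is at UTC+08:00.
08:00 Lumir Coast − 8h = 00:00 UTC.
1 April 2020 is a Wednesday, so Sundays fall on 5, 12, 19, 26; the last is April 26.
1 October 2020 is a Thursday, so the first Friday is October 2.
At the standard offset (UTC−03:30), 00:00 UTC − 3h30m = 20:30 Jorell Zone standard time (rolling into the previous day, 12 March 2020).
Daylight saving runs 26 April – 2 October; the standard-time date in Jorell Zone, March 12, 2020, is outside that window, so Jorell Zone is on standard time at UTC−03:30.
00:00 UTC − 3h30m = 20:30 Jorell Zone (rolling into the previous day, 12 March 2020).

20:30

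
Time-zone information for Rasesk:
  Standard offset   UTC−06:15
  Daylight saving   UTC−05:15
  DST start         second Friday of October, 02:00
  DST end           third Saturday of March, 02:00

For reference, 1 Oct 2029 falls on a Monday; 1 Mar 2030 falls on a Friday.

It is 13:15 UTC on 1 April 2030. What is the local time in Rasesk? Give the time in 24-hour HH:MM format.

1 October 2029 is a Monday, so the first Friday is October 5 and the second is October 12.
1 March 2030 is a Friday, so the first Saturday is March 2 and the third is March 16.
At the standard offset (UTC−06:15), 13:15 UTC − 6h15m = 07:00 Rasesk standard time.
The standard-time date in Rasesk, 1 April 2030, does not fall between 12 October 2029 and 16 March 2030, so daylight saving is not in effect and Rasesk is at UTC−06:15.
13:15 UTC − 6h15m = 07:00 local.

07:00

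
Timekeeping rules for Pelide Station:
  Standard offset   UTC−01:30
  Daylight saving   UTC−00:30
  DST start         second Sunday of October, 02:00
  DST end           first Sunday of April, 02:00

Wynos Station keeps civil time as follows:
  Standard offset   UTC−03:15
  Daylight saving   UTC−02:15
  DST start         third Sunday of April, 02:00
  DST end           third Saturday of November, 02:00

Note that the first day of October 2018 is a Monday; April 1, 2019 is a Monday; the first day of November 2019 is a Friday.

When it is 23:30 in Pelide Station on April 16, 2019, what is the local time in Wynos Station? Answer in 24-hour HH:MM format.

21:45

1 October 2018 is a Monday, so the first Sunday is October 7 and the second is October 14.
1 April 2019 is a Monday, so the first Sunday is April 7.
Daylight saving runs 14 October 2018 – 7 April 2019; April 16, 2019 is outside that window, so Pelide Station is on standard time at UTC−01:30.
23:30 Pelide Station + 1h30m = 01:00 UTC (rolling into the next day, 17 April 2019).
1 April 2019 is a Monday, so the first Sunday is April 7 and the third is April 21.
1 November 2019 is a Friday, so the first Saturday is November 2 and the third is November 16.
At the standard offset (UTC−03:15), 01:00 UTC − 3h15m = 21:45 Wynos Station standard time (rolling into the previous day, 16 April 2019).
The standard-time date in Wynos Station, April 16, 2019, does not fall between 21 April and 16 November, so daylight saving is not in effect and Wynos Station is at UTC−03:15.
01:00 UTC − 3h15m = 21:45 Wynos Station (rolling into the previous day, 16 April 2019).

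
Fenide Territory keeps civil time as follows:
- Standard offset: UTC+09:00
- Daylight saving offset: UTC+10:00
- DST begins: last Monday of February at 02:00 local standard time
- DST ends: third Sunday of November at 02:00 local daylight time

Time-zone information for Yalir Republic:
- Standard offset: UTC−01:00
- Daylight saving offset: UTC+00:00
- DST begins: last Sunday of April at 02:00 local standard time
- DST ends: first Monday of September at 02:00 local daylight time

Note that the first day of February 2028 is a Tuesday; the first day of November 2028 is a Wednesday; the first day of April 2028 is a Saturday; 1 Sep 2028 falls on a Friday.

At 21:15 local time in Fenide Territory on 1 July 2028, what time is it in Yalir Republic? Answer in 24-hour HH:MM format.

11:15

1 February 2028 is a Tuesday, so Mondays fall on 7, 14, 21, 28; the last is February 28.
1 November 2028 is a Wednesday, so the first Sunday is November 5 and the third is November 19.
1 July 2028 lies within the daylight-saving period (28 February – 19 November), so Fenide Territory is on daylight time, UTC+10:00.
21:15 Fenide Territory − 10h = 11:15 UTC.
1 April 2028 is a Saturday, so Sundays fall on 2, 9, 16, 23, 30; the last is April 30.
1 September 2028 is a Friday, so the first Monday is September 4.
At the standard offset (UTC−01:00), 11:15 UTC − 1h = 10:15 Yalir Republic standard time.
Daylight saving runs 30 April – 4 September; the standard-time date in Yalir Republic, 1 July 2028, is inside that window, so Yalir Republic is at UTC+00:00.
11:15 UTC + 0h = 11:15 Yalir Republic.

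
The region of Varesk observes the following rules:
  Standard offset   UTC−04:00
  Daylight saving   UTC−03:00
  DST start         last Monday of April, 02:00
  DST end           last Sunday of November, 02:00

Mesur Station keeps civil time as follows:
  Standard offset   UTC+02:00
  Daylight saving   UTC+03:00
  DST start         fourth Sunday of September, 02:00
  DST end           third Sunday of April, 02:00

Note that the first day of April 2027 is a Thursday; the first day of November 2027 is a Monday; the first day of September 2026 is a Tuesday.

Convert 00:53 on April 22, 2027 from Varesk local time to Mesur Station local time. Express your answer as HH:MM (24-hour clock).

1 April 2027 is a Thursday, so Mondays fall on 5, 12, 19, 26; the last is April 26.
1 November 2027 is a Monday, so Sundays fall on 7, 14, 21, 28; the last is November 28.
April 22, 2027 is outside the daylight-saving period (26 April – 28 November), so Varesk is on standard time, UTC−04:00.
00:53 Varesk + 4h = 04:53 UTC.
1 September 2026 is a Tuesday, so the first Sunday is September 6 and the fourth is September 27.
1 April 2027 is a Thursday, so the first Sunday is April 4 and the third is April 18.
At the standard offset (UTC+02:00), 04:53 UTC + 2h = 06:53 Mesur Station standard time.
The standard-time date in Mesur Station, April 22, 2027, does not fall between 27 September 2026 and 18 April 2027, so daylight saving is not in effect and Mesur Station is at UTC+02:00.
04:53 UTC + 2h = 06:53 Mesur Station.

06:53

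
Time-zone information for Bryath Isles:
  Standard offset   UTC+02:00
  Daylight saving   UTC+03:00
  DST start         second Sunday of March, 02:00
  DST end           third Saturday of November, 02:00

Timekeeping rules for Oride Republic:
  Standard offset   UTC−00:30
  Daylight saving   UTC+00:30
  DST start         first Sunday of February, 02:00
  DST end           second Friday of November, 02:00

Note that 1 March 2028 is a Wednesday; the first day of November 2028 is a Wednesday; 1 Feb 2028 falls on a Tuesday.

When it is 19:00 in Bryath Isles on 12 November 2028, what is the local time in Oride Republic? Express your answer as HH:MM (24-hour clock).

1 March 2028 is a Wednesday, so the first Sunday is March 5 and the second is March 12.
1 November 2028 is a Wednesday, so the first Saturday is November 4 and the third is November 18.
12 November 2028 lies within the daylight-saving period (12 March – 18 November), so Bryath Isles is on daylight time, UTC+03:00.
19:00 Bryath Isles − 3h = 16:00 UTC.
1 February 2028 is a Tuesday, so the first Sunday is February 6.
1 November 2028 is a Wednesday, so the first Friday is November 3 and the second is November 10.
At the standard offset (UTC−00:30), 16:00 UTC − 0h30m = 15:30 Oride Republic standard time.
The standard-time date in Oride Republic, 12 November 2028, is outside the daylight-saving period (6 February – 10 November), so Oride Republic is on standard time, UTC−00:30.
16:00 UTC − 0h30m = 15:30 Oride Republic.

15:30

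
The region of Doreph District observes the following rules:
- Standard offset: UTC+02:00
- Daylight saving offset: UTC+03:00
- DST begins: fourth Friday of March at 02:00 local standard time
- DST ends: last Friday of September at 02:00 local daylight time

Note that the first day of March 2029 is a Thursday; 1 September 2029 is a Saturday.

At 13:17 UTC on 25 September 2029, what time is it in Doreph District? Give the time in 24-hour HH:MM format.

16:17

1 March 2029 is a Thursday, so the first Friday is March 2 and the fourth is March 23.
1 September 2029 is a Saturday, so Fridays fall on 7, 14, 21, 28; the last is September 28.
At the standard offset (UTC+02:00), 13:17 UTC + 2h = 15:17 Doreph District standard time.
The standard-time date in Doreph District, 25 September 2029, lies within the daylight-saving period (23 March – 28 September), so Doreph District is on daylight time, UTC+03:00.
13:17 UTC + 3h = 16:17 local.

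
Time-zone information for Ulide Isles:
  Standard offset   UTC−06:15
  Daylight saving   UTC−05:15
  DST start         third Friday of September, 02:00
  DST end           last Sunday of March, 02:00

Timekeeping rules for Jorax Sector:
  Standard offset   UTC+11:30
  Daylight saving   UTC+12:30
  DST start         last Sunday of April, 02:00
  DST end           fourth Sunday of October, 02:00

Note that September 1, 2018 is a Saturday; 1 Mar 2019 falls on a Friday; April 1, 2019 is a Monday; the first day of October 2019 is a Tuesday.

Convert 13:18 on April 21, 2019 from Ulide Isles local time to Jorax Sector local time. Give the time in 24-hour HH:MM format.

1 September 2018 is a Saturday, so the first Friday is September 7 and the third is September 21.
1 March 2019 is a Friday, so Sundays fall on 3, 10, 17, 24, 31; the last is March 31.
April 21, 2019 is outside the daylight-saving period (21 September 2018 – 31 March 2019), so Ulide Isles is on standard time, UTC−06:15.
13:18 Ulide Isles + 6h15m = 19:33 UTC.
1 April 2019 is a Monday, so Sundays fall on 7, 14, 21, 28; the last is April 28.
1 October 2019 is a Tuesday, so the first Sunday is October 6 and the fourth is October 27.
At the standard offset (UTC+11:30), 19:33 UTC + 11h30m = 07:03 Jorax Sector standard time (rolling into the next day, 22 April 2019).
The standard-time date in Jorax Sector, April 22, 2019, does not fall between 28 April and 27 October, so daylight saving is not in effect and Jorax Sector is at UTC+11:30.
19:33 UTC + 11h30m = 07:03 Jorax Sector (rolling into the next day, 22 April 2019).

07:03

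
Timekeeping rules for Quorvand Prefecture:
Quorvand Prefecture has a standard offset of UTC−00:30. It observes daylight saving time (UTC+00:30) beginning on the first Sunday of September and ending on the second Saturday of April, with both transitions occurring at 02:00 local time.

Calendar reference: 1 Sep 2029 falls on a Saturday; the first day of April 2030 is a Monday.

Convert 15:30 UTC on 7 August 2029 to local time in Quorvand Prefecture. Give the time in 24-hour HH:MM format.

1 September 2029 is a Saturday, so the first Sunday is September 2.
1 April 2030 is a Monday, so the first Saturday is April 6 and the second is April 13.
At the standard offset (UTC−00:30), 15:30 UTC − 0h30m = 15:00 Quorvand Prefecture standard time.
The standard-time date in Quorvand Prefecture, 7 August 2029, is outside the daylight-saving period (2 September 2029 – 13 April 2030), so Quorvand Prefecture is on standard time, UTC−00:30.
15:30 UTC − 0h30m = 15:00 local.

15:00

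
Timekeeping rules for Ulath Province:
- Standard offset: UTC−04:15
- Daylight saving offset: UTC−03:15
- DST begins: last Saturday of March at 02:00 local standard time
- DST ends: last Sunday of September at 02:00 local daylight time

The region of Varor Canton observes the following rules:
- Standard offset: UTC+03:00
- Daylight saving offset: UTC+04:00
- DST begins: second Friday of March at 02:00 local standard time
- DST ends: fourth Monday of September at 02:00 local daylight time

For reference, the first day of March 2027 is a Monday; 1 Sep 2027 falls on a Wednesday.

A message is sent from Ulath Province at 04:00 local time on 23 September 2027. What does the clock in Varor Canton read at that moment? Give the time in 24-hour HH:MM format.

11:15

1 March 2027 is a Monday, so Saturdays fall on 6, 13, 20, 27; the last is March 27.
1 September 2027 is a Wednesday, so Sundays fall on 5, 12, 19, 26; the last is September 26.
23 September 2027 falls between 27 March and 26 September, so daylight saving is in effect and Ulath Province is at UTC−03:15.
04:00 Ulath Province + 3h15m = 07:15 UTC.
1 March 2027 is a Monday, so the first Friday is March 5 and the second is March 12.
1 September 2027 is a Wednesday, so the first Monday is September 6 and the fourth is September 27.
At the standard offset (UTC+03:00), 07:15 UTC + 3h = 10:15 Varor Canton standard time.
Daylight saving runs 12 March – 27 September; the standard-time date in Varor Canton, 23 September 2027, is inside that window, so Varor Canton is at UTC+04:00.
07:15 UTC + 4h = 11:15 Varor Canton.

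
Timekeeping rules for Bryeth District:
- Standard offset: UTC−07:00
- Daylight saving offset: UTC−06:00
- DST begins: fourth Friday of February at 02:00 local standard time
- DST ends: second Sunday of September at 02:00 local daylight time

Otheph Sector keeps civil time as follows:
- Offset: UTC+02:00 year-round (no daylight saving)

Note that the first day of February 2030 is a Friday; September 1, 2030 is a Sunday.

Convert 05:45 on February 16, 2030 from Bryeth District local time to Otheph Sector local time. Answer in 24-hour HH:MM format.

1 February 2030 is a Friday, so the first Friday is February 1 and the fourth is February 22.
1 September 2030 is a Sunday, so the first Sunday is September 1 and the second is September 8.
Daylight saving runs 22 February – 8 September; February 16, 2030 is outside that window, so Bryeth District is on standard time at UTC−07:00.
05:45 Bryeth District + 7h = 12:45 UTC.
Otheph Sector has no daylight saving, so its offset is UTC+02:00 year-round.
12:45 UTC + 2h = 14:45 Otheph Sector.

14:45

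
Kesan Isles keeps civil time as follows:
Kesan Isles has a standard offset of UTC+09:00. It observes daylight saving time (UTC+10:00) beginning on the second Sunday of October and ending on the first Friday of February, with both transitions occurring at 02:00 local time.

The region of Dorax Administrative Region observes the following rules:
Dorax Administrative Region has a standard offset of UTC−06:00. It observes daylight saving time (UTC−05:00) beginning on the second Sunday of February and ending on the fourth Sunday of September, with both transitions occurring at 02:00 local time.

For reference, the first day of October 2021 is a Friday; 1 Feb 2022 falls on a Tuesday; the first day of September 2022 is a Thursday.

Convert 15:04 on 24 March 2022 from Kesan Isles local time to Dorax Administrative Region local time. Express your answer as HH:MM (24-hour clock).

01:04

1 October 2021 is a Friday, so the first Sunday is October 3 and the second is October 10.
1 February 2022 is a Tuesday, so the first Friday is February 4.
24 March 2022 does not fall between 10 October 2021 and 4 February 2022, so daylight saving is not in effect and Kesan Isles is at UTC+09:00.
15:04 Kesan Isles − 9h = 06:04 UTC.
1 February 2022 is a Tuesday, so the first Sunday is February 6 and the second is February 13.
1 September 2022 is a Thursday, so the first Sunday is September 4 and the fourth is September 25.
At the standard offset (UTC−06:00), 06:04 UTC − 6h = 00:04 Dorax Administrative Region standard time.
Daylight saving runs 13 February – 25 September; the standard-time date in Dorax Administrative Region, 24 March 2022, is inside that window, so Dorax Administrative Region is at UTC−05:00.
06:04 UTC − 5h = 01:04 Dorax Administrative Region.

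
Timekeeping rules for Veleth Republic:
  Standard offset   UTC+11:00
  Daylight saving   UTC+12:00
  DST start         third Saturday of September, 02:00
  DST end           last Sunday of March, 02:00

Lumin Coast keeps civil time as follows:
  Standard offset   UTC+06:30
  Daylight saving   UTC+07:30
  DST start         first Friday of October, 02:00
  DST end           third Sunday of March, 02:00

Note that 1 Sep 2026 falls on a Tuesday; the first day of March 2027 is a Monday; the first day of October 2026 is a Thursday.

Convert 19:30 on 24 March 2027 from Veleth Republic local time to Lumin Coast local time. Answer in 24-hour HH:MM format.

1 September 2026 is a Tuesday, so the first Saturday is September 5 and the third is September 19.
1 March 2027 is a Monday, so Sundays fall on 7, 14, 21, 28; the last is March 28.
Daylight saving runs 19 September 2026 – 28 March 2027; 24 March 2027 is inside that window, so Veleth Republic is at UTC+12:00.
19:30 Veleth Republic − 12h = 07:30 UTC.
1 October 2026 is a Thursday, so the first Friday is October 2.
1 March 2027 is a Monday, so the first Sunday is March 7 and the third is March 21.
At the standard offset (UTC+06:30), 07:30 UTC + 6h30m = 14:00 Lumin Coast standard time.
Daylight saving runs 2 October 2026 – 21 March 2027; the standard-time date in Lumin Coast, 24 March 2027, is outside that window, so Lumin Coast is on standard time at UTC+06:30.
07:30 UTC + 6h30m = 14:00 Lumin Coast.

14:00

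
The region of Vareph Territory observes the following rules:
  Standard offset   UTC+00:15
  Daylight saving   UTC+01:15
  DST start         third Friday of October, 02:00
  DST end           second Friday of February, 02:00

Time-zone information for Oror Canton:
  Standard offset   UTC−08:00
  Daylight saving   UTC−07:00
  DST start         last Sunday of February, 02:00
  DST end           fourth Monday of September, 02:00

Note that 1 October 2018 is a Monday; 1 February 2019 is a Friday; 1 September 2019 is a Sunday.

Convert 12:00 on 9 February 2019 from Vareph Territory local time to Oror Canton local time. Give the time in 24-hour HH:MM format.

1 October 2018 is a Monday, so the first Friday is October 5 and the third is October 19.
1 February 2019 is a Friday, so the first Friday is February 1 and the second is February 8.
Daylight saving runs 19 October 2018 – 8 February 2019; 9 February 2019 is outside that window, so Vareph Territory is on standard time at UTC+00:15.
12:00 Vareph Territory − 0h15m = 11:45 UTC.
1 February 2019 is a Friday, so Sundays fall on 3, 10, 17, 24; the last is February 24.
1 September 2019 is a Sunday, so the first Monday is September 2 and the fourth is September 23.
At the standard offset (UTC−08:00), 11:45 UTC − 8h = 03:45 Oror Canton standard time.
The standard-time date in Oror Canton, 9 February 2019, does not fall between 24 February and 23 September, so daylight saving is not in effect and Oror Canton is at UTC−08:00.
11:45 UTC − 8h = 03:45 Oror Canton.

03:45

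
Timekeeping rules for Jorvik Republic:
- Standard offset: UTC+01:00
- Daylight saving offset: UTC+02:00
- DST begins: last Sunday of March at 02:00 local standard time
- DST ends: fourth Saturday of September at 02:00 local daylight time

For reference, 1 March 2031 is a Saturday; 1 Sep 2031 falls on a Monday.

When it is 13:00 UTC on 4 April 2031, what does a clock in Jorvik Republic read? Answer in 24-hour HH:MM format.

1 March 2031 is a Saturday, so Sundays fall on 2, 9, 16, 23, 30; the last is March 30.
1 September 2031 is a Monday, so the first Saturday is September 6 and the fourth is September 27.
At the standard offset (UTC+01:00), 13:00 UTC + 1h = 14:00 Jorvik Republic standard time.
Daylight saving runs 30 March – 27 September; the standard-time date in Jorvik Republic, 4 April 2031, is inside that window, so Jorvik Republic is at UTC+02:00.
13:00 UTC + 2h = 15:00 local.

15:00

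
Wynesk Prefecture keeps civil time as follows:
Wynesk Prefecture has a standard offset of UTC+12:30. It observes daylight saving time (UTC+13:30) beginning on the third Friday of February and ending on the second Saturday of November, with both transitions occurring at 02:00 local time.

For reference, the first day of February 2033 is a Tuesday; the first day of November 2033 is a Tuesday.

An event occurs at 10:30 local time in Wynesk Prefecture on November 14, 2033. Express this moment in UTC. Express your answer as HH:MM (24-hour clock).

22:00

1 February 2033 is a Tuesday, so the first Friday is February 4 and the third is February 18.
1 November 2033 is a Tuesday, so the first Saturday is November 5 and the second is November 12.
November 14, 2033 does not fall between 18 February and 12 November, so daylight saving is not in effect and Wynesk Prefecture is at UTC+12:30.
10:30 local − 12h30m = 22:00 UTC (rolling into the previous day, 13 November 2033).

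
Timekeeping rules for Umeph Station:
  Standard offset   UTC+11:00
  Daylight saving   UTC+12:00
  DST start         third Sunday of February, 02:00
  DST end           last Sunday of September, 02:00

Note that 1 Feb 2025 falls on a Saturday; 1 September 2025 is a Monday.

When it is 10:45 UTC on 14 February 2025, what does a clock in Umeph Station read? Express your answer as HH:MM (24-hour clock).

21:45

1 February 2025 is a Saturday, so the first Sunday is February 2 and the third is February 16.
1 September 2025 is a Monday, so Sundays fall on 7, 14, 21, 28; the last is September 28.
At the standard offset (UTC+11:00), 10:45 UTC + 11h = 21:45 Umeph Station standard time.
The standard-time date in Umeph Station, 14 February 2025, does not fall between 16 February and 28 September, so daylight saving is not in effect and Umeph Station is at UTC+11:00.
10:45 UTC + 11h = 21:45 local.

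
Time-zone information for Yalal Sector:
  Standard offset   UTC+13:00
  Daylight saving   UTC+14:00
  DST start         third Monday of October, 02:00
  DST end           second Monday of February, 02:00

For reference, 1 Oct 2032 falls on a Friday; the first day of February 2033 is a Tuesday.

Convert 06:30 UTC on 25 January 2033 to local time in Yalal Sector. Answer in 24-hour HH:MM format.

1 October 2032 is a Friday, so the first Monday is October 4 and the third is October 18.
1 February 2033 is a Tuesday, so the first Monday is February 7 and the second is February 14.
At the standard offset (UTC+13:00), 06:30 UTC + 13h = 19:30 Yalal Sector standard time.
The standard-time date in Yalal Sector, 25 January 2033, falls between 18 October 2032 and 14 February 2033, so daylight saving is in effect and Yalal Sector is at UTC+14:00.
06:30 UTC + 14h = 20:30 local.

20:30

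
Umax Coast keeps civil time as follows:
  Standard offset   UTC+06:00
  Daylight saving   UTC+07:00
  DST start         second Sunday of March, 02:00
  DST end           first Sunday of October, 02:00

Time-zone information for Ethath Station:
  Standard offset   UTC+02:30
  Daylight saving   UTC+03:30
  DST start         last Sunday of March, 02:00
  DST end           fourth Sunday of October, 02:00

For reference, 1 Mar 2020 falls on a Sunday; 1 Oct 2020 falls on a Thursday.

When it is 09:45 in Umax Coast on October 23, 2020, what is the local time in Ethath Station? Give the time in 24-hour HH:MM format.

1 March 2020 is a Sunday, so the first Sunday is March 1 and the second is March 8.
1 October 2020 is a Thursday, so the first Sunday is October 4.
Daylight saving runs 8 March – 4 October; October 23, 2020 is outside that window, so Umax Coast is on standard time at UTC+06:00.
09:45 Umax Coast − 6h = 03:45 UTC.
1 March 2020 is a Sunday, so Sundays fall on 1, 8, 15, 22, 29; the last is March 29.
1 October 2020 is a Thursday, so the first Sunday is October 4 and the fourth is October 25.
At the standard offset (UTC+02:30), 03:45 UTC + 2h30m = 06:15 Ethath Station standard time.
The standard-time date in Ethath Station, October 23, 2020, lies within the daylight-saving period (29 March – 25 October), so Ethath Station is on daylight time, UTC+03:30.
03:45 UTC + 3h30m = 07:15 Ethath Station.

07:15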